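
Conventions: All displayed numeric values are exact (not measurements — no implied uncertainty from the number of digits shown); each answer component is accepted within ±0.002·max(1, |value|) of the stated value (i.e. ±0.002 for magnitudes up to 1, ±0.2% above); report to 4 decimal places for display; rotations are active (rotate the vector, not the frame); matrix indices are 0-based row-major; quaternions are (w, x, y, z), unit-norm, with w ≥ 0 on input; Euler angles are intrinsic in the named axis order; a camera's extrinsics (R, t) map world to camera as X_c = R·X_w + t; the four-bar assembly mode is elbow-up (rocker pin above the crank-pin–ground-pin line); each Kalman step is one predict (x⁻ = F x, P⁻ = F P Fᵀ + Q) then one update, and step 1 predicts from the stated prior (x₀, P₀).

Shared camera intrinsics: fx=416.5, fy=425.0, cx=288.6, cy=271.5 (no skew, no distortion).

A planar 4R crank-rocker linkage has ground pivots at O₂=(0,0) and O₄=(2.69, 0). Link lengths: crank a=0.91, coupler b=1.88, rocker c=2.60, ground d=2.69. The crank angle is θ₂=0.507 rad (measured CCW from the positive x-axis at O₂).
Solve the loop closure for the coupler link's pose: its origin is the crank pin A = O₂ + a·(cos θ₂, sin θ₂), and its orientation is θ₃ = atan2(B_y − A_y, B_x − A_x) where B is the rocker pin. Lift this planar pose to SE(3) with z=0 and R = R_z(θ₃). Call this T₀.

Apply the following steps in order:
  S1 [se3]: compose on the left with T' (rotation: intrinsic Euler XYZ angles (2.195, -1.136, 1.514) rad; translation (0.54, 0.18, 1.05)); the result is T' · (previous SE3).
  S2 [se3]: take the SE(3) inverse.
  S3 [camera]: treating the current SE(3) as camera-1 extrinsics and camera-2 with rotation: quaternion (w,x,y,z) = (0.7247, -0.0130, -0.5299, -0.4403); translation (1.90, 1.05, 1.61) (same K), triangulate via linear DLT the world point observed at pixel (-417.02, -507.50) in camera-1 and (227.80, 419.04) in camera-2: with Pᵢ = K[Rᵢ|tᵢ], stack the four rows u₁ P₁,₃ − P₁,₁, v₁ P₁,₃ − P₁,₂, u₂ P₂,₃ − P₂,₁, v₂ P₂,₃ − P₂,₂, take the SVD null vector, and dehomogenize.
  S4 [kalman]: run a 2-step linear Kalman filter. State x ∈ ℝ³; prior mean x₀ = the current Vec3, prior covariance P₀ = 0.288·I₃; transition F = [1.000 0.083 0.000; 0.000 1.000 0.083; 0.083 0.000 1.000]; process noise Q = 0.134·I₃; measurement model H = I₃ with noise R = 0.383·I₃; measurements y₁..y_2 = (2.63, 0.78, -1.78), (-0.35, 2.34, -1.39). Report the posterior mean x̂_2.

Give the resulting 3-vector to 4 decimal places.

result = (0.6377, 0.9030, -0.6152)

source (fourbar_fk): coupler pose = R=[0.3009 -0.9537 0.0000; 0.9537 0.3009 0.0000; 0.0000 0.0000 1.0000], t=(0.7955, 0.4419, 0.0000)
after S1 (compose_se3): R=[-0.3939 -0.1493 -0.9070; 0.4809 0.8074 -0.3418; 0.7833 -0.5708 -0.2462], t=(0.3732, -0.0074, 1.9247)
after S2 (invert_se3): R=[-0.3939 0.4809 0.7833; -0.1493 0.8074 -0.5708; -0.9070 -0.3418 -0.2462], t=(-1.3571, 1.1604, 0.8098)
after S3 (triangulate): (0.3924, -1.4950, 1.6274)
after S4 (kf_track): (0.6377, 0.9030, -0.6152)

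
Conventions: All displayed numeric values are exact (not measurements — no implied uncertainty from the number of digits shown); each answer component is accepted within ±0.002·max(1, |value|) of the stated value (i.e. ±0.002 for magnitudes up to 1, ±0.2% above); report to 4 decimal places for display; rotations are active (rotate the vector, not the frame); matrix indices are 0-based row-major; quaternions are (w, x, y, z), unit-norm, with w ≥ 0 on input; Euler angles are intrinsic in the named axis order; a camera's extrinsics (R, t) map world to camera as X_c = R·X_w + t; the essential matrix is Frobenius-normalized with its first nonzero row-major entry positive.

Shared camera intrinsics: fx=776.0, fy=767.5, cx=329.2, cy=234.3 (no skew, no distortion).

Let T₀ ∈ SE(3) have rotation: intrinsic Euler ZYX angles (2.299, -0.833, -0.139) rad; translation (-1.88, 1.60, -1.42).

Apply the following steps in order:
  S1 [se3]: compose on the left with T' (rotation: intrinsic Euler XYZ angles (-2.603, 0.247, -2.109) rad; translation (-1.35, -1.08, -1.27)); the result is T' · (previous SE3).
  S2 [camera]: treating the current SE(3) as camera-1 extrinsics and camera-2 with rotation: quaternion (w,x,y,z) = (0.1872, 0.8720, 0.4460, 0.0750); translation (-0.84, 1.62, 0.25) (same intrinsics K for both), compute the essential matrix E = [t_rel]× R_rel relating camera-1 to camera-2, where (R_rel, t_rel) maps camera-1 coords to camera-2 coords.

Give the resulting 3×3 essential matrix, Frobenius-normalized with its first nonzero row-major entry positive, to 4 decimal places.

after S1 (compose_se3): R=[0.8214 -0.1065 -0.5603; 0.1761 -0.8870 0.4269; -0.5424 -0.4493 -0.7098], t=(0.5694, -2.7611, -0.0047)
after S2 (essential): [0.5233 -0.1522 0.2198; 0.0853 -0.1323 0.5184; -0.4483 -0.0007 0.4003]

matrix = [0.5233 -0.1522 0.2198; 0.0853 -0.1323 0.5184; -0.4483 -0.0007 0.4003]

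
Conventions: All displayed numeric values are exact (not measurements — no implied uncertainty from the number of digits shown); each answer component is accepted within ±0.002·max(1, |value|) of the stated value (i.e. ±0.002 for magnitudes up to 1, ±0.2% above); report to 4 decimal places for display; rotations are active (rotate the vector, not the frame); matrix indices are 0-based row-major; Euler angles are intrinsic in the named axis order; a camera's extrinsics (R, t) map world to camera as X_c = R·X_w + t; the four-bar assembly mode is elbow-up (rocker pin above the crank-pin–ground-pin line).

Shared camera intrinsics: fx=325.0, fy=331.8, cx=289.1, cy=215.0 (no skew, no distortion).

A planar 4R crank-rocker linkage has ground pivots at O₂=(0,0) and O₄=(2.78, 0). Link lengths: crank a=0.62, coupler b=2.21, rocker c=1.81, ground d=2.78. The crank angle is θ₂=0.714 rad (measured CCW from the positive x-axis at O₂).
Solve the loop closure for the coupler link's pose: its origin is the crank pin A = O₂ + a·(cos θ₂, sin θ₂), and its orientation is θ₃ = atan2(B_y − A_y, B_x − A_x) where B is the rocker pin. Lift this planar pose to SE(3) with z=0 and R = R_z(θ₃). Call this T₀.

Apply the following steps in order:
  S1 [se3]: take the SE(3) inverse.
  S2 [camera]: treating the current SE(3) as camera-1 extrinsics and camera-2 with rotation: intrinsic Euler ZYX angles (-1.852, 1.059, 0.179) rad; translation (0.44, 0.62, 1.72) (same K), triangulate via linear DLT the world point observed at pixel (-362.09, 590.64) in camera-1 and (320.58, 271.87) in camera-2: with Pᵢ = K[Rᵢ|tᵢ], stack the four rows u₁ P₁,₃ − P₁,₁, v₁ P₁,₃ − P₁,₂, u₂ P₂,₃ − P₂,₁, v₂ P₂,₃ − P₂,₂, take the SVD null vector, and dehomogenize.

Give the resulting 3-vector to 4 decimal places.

result = (-1.8678, 0.1085, 1.0234)

source (fourbar_fk): coupler pose = R=[0.8015 -0.5980 0.0000; 0.5980 0.8015 0.0000; 0.0000 0.0000 1.0000], t=(0.4686, 0.4060, 0.0000)
after S1 (invert_se3): R=[0.8015 0.5980 0.0000; -0.5980 0.8015 0.0000; 0.0000 0.0000 1.0000], t=(-0.6183, -0.0452, 0.0000)
after S2 (triangulate): (-1.8678, 0.1085, 1.0234)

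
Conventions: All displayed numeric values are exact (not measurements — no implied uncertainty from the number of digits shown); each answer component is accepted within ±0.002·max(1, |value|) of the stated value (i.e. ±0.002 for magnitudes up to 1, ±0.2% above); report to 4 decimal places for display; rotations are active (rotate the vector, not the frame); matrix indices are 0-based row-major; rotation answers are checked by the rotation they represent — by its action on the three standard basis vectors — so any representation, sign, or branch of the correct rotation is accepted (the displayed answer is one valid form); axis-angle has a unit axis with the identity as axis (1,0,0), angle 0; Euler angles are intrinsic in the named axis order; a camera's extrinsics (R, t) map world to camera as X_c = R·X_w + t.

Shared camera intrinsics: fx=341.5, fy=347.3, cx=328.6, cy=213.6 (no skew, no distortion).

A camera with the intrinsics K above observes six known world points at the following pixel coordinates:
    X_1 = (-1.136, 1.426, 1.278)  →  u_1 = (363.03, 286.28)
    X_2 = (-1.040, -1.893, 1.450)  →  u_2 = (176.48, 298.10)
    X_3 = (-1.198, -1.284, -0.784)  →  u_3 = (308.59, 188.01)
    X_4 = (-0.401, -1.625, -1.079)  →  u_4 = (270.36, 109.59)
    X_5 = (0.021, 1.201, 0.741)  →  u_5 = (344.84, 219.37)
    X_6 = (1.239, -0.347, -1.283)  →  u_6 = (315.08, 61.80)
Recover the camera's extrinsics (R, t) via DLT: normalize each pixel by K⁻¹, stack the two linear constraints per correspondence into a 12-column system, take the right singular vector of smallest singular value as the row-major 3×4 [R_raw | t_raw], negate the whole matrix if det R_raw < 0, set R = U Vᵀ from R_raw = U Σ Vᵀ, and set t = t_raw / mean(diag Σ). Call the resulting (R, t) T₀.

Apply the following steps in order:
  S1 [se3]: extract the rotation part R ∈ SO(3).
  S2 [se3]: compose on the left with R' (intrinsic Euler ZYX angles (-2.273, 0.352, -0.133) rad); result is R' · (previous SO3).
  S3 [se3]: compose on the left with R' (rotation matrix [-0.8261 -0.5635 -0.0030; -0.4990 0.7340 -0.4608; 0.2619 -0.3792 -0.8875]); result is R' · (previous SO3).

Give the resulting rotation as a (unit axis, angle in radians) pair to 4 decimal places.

source (pnp_recover): camera pose = R=[-0.3958 0.7393 -0.5447; -0.7360 0.0994 0.6697; 0.5492 0.6660 0.5048], t=(-0.1600, -0.4898, 5.4492)
after S1 (rot_of_se3): [-0.3958 0.7393 -0.5447; -0.7360 0.0994 0.6697; 0.5492 0.6660 0.5048]
after S2 (compose_so3): [-0.4043 -0.4497 0.7965; 0.5388 -0.8208 -0.1899; 0.7391 0.3524 0.5741]
after S3 (compose_so3): [0.0281 0.8329 -0.5527; 0.2566 -0.5404 -0.8013; -0.9661 -0.1193 -0.2289]

rotation (axis_angle) = ((0.6932, 0.4201, -0.5857), 2.6272)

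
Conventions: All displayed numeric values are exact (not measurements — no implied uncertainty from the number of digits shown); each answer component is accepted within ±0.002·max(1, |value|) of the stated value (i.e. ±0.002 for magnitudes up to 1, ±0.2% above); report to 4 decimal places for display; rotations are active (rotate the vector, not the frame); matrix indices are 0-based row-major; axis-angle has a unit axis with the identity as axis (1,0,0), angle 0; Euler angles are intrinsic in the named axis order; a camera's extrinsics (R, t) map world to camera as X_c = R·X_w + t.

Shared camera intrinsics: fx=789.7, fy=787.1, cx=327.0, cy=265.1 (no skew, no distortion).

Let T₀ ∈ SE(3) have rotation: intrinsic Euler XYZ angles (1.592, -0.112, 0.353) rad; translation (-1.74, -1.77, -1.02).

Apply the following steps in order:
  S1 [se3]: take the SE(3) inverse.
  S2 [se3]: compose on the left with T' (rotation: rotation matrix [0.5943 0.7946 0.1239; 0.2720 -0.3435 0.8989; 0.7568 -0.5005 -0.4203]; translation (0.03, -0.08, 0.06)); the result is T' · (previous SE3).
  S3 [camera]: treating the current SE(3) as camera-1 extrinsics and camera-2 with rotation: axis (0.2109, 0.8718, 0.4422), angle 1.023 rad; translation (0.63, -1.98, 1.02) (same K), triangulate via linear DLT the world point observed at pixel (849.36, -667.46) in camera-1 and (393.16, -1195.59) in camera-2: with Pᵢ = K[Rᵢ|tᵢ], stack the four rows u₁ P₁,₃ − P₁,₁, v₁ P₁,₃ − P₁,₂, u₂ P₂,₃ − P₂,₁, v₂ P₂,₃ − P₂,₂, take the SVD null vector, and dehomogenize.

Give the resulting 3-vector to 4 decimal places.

after S1 (invert_se3): R=[0.9325 -0.1122 0.3434; -0.3435 0.0187 0.9389; -0.1118 -0.9935 -0.0211], t=(1.7742, 0.3931, -1.9745)
after S2 (compose_se3): R=[0.2673 -0.1748 0.9476; 0.2712 -0.9300 -0.2481; 0.9247 0.3233 -0.2012], t=(1.1522, -1.5073, 2.0359)
after S3 (triangulate): (-0.8272, -0.2563, -0.1758)

result = (-0.8272, -0.2563, -0.1758)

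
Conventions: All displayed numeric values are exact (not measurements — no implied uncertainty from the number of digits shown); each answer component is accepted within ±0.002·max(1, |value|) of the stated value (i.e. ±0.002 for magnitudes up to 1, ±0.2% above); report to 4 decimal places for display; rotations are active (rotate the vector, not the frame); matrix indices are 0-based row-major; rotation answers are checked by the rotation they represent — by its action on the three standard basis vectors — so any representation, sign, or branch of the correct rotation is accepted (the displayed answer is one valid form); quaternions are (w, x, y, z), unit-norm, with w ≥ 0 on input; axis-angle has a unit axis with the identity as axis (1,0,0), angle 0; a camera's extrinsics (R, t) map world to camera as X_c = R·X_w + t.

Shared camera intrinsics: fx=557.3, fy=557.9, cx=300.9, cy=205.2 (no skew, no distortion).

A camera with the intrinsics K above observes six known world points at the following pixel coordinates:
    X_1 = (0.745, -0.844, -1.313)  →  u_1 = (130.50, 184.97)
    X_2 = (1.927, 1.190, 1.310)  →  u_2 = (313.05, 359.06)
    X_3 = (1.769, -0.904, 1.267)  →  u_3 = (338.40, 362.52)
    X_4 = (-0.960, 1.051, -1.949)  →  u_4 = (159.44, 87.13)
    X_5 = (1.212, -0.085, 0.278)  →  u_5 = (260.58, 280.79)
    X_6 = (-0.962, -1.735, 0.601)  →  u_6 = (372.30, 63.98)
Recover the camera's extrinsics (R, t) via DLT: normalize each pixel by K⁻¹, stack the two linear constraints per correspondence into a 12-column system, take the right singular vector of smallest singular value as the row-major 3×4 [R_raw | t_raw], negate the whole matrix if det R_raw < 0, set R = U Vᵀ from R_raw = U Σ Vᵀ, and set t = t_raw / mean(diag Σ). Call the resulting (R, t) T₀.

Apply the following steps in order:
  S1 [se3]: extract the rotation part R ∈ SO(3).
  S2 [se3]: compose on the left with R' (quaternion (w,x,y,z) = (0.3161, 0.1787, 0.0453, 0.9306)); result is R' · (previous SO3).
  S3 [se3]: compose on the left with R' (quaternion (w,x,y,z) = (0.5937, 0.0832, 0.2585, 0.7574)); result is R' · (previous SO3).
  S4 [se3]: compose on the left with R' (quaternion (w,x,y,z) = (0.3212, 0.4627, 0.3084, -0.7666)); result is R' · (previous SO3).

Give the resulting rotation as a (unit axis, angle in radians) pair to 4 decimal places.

rotation (axis_angle) = ((-0.6043, -0.1251, 0.7869), 2.9242)

source (pnp_recover): camera pose = R=[-0.3110 -0.0957 0.9456; 0.9302 0.1733 0.3235; -0.1948 0.9802 0.0352], t=(-0.3600, -0.3301, 6.7502)
after S1 (rot_of_se3): [-0.3110 -0.0957 0.9456; 0.9302 0.1733 0.3235; -0.1948 0.9802 0.0352]
after S2 (compose_so3): [-0.3737 0.3255 -0.8686; -0.9229 -0.2239 0.3131; -0.0926 0.9187 0.3840]
after S3 (compose_so3): [0.8554 0.4981 0.1423; -0.2304 0.6119 -0.7567; -0.4639 0.6145 0.6381]
after S4 (compose_so3): [-0.2547 -0.0203 -0.9668; 0.3192 -0.9455 -0.0642; -0.9128 -0.3249 0.2473]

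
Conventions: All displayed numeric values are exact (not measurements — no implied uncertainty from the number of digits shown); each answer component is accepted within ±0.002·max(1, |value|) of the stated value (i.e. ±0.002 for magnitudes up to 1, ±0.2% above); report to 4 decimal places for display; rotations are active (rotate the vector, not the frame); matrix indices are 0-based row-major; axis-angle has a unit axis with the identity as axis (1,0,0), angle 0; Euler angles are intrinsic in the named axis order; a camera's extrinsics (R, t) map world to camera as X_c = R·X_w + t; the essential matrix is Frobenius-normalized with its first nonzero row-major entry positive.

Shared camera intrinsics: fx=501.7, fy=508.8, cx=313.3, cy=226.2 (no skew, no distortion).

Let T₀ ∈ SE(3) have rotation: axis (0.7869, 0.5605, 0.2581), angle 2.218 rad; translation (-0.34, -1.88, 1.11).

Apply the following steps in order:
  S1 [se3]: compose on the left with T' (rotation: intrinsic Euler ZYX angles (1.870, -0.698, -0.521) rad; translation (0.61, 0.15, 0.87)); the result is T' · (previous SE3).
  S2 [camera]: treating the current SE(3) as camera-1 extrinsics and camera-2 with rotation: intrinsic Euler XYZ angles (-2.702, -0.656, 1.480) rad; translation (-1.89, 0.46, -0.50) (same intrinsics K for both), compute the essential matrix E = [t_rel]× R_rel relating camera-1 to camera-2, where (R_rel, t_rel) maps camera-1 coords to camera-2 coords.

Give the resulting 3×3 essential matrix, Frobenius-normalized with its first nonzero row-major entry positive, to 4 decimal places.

after S1 (compose_se3): R=[-0.8928 -0.2891 0.3454; 0.4135 -0.2222 0.8830; -0.1785 0.9312 0.3179], t=(2.0766, -0.9471, 2.1060)
after S2 (essential): [0.5684 0.3855 -0.1648; 0.0280 0.1615 0.5578; -0.0527 -0.1346 -0.3772]

matrix = [0.5684 0.3855 -0.1648; 0.0280 0.1615 0.5578; -0.0527 -0.1346 -0.3772]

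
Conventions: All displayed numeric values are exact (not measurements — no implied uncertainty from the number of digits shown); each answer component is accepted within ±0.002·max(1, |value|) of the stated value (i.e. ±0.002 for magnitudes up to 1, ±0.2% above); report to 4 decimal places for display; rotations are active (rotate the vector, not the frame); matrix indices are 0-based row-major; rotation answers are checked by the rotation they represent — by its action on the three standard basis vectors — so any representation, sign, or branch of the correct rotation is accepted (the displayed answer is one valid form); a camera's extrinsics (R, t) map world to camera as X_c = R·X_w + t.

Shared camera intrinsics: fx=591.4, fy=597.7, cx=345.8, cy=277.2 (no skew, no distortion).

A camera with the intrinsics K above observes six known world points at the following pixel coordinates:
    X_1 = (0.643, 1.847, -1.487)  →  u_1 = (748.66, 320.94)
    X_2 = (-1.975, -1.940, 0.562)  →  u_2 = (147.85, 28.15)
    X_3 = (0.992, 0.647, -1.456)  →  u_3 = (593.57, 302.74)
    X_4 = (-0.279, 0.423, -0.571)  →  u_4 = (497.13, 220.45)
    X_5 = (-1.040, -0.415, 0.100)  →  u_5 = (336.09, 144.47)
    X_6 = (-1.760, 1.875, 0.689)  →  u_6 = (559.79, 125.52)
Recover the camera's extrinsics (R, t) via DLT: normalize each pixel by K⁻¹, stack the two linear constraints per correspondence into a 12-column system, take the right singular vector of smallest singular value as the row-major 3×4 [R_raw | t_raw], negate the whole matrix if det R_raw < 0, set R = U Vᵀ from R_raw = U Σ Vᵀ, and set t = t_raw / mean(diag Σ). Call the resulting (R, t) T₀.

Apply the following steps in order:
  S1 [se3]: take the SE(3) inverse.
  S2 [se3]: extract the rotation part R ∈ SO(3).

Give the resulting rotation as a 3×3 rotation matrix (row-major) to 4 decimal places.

rotation (matrix) = ((0.2311, 0.8026, 0.5498), (0.6149, 0.3175, -0.7219), (-0.7540, 0.5049, -0.4201))

source (pnp_recover): camera pose = R=[0.2311 0.6149 -0.7540; 0.8026 0.3175 0.5049; 0.5498 -0.7219 -0.4201], t=(0.5003, -0.0400, 4.6204)
after S1 (invert_se3): R=[0.2311 0.8026 0.5498; 0.6149 0.3175 -0.7219; -0.7540 0.5049 -0.4201], t=(-2.6240, 3.0406, 2.3386)
after S2 (rot_of_se3): [0.2311 0.8026 0.5498; 0.6149 0.3175 -0.7219; -0.7540 0.5049 -0.4201]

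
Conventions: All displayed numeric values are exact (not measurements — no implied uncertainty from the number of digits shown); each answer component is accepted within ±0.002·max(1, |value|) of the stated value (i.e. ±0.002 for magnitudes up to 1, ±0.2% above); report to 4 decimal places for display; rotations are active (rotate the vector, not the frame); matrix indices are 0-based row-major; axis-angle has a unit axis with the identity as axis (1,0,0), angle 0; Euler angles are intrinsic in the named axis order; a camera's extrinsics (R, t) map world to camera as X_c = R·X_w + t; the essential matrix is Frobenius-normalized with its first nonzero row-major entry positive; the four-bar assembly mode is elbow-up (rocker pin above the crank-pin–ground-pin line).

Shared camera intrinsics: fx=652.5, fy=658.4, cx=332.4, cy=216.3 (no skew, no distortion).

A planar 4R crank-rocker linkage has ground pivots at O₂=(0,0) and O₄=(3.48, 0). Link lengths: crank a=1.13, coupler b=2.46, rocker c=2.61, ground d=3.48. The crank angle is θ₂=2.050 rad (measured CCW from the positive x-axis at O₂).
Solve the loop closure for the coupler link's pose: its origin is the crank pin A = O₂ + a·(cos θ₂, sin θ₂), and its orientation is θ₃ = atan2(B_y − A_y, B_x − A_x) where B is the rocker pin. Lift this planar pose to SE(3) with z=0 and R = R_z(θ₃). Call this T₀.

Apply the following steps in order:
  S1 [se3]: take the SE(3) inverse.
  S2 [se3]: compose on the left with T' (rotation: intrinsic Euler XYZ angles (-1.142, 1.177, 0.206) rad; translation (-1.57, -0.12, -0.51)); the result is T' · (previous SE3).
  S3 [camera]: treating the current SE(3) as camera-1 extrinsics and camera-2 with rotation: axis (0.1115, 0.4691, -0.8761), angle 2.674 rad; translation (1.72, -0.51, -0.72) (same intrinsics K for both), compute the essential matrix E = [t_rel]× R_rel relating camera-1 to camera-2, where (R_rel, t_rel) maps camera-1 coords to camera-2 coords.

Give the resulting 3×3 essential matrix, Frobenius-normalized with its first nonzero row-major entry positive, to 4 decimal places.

matrix = [0.2069 0.1882 0.3987; 0.1454 0.2458 0.4299; 0.5960 -0.3715 -0.0567]

source (fourbar_fk): coupler pose = R=[0.9224 -0.3862 0.0000; 0.3862 0.9224 0.0000; 0.0000 0.0000 1.0000], t=(-0.5210, 1.0027, 0.0000)
after S1 (invert_se3): R=[0.9224 0.3862 0.0000; -0.3862 0.9224 0.0000; 0.0000 0.0000 1.0000], t=(0.0934, -1.1261, 0.0000)
after S2 (compose_se3): R=[0.3768 0.0726 0.9235; -0.9034 0.2493 0.3490; -0.2048 -0.9657 0.1595], t=(-1.4465, -0.8406, 0.3516)
after S3 (essential): [0.2069 0.1882 0.3987; 0.1454 0.2458 0.4299; 0.5960 -0.3715 -0.0567]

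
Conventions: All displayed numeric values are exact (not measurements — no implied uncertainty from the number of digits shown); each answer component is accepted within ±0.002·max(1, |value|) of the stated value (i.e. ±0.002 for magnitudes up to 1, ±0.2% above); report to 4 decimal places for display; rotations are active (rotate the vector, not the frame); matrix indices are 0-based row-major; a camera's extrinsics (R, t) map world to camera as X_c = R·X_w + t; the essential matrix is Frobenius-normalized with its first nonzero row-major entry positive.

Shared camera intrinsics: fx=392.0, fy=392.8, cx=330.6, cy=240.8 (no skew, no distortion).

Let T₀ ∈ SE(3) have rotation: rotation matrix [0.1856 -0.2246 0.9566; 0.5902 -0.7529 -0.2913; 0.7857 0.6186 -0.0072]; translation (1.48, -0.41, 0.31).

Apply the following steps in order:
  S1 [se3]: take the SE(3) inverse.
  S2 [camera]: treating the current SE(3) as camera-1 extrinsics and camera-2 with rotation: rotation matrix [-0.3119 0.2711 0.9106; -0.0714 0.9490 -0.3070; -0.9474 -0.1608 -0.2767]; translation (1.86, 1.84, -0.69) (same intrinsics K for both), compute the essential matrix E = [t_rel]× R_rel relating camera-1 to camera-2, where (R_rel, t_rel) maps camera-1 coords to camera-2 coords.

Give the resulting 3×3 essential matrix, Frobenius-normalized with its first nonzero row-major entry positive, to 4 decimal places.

after S1 (invert_se3): R=[0.1856 0.5902 0.7857; -0.2246 -0.7529 0.6186; 0.9566 -0.2913 -0.0072], t=(-0.2763, -0.1680, -1.5330)
after S2 (essential): [0.0086 -0.4061 -0.4358; -0.2332 -0.2820 0.5235; -0.1316 -0.4687 -0.0140]

matrix = [0.0086 -0.4061 -0.4358; -0.2332 -0.2820 0.5235; -0.1316 -0.4687 -0.0140]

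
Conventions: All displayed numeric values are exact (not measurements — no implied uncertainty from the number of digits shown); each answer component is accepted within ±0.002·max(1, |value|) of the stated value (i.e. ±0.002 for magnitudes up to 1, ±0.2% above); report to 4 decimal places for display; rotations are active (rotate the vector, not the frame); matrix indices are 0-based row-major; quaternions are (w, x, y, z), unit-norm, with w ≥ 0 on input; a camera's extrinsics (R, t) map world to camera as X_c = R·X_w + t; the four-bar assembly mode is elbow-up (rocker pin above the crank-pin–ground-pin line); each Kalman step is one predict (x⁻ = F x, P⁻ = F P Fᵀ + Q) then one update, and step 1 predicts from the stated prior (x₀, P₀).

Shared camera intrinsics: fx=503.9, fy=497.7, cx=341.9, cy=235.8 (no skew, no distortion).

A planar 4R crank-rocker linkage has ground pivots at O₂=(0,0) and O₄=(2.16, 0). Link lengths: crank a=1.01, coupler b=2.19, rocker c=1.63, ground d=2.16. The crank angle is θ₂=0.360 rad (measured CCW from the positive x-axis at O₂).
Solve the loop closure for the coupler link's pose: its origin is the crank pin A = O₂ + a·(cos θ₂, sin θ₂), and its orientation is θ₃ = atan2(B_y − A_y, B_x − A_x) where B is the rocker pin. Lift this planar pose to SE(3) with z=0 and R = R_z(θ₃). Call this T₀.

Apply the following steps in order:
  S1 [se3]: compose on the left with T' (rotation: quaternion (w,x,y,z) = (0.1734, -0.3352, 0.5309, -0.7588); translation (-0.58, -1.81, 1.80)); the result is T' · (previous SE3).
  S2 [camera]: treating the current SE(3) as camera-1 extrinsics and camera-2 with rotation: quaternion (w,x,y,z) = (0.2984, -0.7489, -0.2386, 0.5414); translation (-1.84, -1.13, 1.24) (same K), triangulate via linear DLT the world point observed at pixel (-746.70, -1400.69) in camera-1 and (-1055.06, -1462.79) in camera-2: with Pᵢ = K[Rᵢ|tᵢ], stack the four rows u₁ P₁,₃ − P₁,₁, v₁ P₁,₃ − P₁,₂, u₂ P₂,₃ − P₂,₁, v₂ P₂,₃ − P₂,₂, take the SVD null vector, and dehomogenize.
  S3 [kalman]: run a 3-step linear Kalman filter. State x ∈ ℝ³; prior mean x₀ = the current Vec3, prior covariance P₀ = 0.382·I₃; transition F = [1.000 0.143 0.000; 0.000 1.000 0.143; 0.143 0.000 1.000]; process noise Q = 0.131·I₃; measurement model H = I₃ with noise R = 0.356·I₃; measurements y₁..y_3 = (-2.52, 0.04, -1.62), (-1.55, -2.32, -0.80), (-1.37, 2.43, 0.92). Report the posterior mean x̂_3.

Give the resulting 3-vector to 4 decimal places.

source (fourbar_fk): coupler pose = R=[0.8551 -0.5185 0.0000; 0.5185 0.8551 0.0000; 0.0000 0.0000 1.0000], t=(0.9453, 0.3558, 0.0000)
after S1 (compose_se3): R=[-0.6596 0.2915 0.6928; -0.7244 -0.0007 -0.6894; -0.2005 -0.9566 0.2116], t=(-1.2890, -2.5290, 1.7788)
after S2 (triangulate): (0.4591, 0.8524, -0.4688)
after S3 (kf_track): (-1.3329, 0.5207, -0.2068)

result = (-1.3329, 0.5207, -0.2068)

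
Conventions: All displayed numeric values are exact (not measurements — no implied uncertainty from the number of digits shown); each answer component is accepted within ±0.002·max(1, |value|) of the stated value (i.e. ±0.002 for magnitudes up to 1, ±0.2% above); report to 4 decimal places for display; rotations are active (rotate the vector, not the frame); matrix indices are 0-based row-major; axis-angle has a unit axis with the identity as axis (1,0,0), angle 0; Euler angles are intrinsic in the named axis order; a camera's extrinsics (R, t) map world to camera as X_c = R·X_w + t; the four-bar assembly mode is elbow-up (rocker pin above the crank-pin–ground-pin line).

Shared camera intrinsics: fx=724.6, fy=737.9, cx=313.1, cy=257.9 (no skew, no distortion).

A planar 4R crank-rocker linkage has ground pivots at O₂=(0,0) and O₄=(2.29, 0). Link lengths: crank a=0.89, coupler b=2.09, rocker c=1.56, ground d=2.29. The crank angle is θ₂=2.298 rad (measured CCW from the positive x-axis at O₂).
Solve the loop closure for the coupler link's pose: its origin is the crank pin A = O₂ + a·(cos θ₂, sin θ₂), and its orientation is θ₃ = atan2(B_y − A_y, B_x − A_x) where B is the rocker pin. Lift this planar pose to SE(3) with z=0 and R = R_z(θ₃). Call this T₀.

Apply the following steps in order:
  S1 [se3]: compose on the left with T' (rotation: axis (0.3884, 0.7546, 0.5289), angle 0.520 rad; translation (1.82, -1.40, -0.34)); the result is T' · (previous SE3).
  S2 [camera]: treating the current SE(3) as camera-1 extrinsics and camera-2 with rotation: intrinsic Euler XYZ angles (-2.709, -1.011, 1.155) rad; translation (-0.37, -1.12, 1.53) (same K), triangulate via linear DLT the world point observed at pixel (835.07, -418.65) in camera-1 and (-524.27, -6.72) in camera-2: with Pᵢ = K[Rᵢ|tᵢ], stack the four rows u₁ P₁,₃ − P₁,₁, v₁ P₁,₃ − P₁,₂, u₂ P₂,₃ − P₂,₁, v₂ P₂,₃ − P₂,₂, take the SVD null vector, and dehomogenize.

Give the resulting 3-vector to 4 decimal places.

result = (-0.6614, 0.2241, 1.2933)

source (fourbar_fk): coupler pose = R=[0.9551 -0.2964 0.0000; 0.2964 0.9551 0.0000; 0.0000 0.0000 1.0000], t=(-0.5917, 0.6649, 0.0000)
after S1 (compose_se3): R=[0.7815 -0.4771 0.4021; 0.5675 0.8113 -0.1402; -0.2593 0.3378 0.9048], t=(1.1458, -0.9514, 0.0292)
after S2 (triangulate): (-0.6614, 0.2241, 1.2933)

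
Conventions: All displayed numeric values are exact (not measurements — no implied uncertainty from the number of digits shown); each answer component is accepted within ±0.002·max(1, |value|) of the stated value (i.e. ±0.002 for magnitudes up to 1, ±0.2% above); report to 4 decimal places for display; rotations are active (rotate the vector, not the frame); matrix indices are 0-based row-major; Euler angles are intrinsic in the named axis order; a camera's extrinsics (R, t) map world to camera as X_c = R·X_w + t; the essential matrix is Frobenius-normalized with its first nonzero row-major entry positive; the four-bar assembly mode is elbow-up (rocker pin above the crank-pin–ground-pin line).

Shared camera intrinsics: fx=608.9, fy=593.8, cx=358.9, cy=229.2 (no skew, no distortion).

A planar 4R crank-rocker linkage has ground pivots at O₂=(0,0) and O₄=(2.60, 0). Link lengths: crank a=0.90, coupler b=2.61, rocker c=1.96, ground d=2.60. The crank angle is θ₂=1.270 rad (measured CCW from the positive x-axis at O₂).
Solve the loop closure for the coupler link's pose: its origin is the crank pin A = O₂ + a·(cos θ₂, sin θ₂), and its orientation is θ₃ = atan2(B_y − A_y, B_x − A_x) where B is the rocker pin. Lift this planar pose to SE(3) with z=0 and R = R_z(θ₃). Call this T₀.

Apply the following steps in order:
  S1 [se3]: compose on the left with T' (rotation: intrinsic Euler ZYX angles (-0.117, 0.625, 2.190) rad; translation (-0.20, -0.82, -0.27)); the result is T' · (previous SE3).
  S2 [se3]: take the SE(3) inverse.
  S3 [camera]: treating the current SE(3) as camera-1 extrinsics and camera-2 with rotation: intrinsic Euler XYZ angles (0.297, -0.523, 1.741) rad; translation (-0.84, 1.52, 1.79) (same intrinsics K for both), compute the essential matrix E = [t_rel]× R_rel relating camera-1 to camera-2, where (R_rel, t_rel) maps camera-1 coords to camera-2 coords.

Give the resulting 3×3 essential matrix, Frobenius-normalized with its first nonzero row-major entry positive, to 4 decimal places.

matrix = [0.4830 -0.4964 -0.1339; -0.1635 0.0300 -0.5591; 0.0729 0.0200 0.3954]

source (fourbar_fk): coupler pose = R=[0.9068 -0.4215 0.0000; 0.4215 0.9068 0.0000; 0.0000 0.0000 1.0000], t=(0.2667, 0.8596, 0.0000)
after S1 (compose_se3): R=[0.9013 0.0282 -0.4323; -0.3523 -0.5332 -0.7691; -0.2522 0.8455 -0.4707], t=(0.3633, -1.3885, 0.1417)
after S2 (invert_se3): R=[0.9013 -0.3523 -0.2522; 0.0282 -0.5332 0.8455; -0.4323 -0.7691 -0.4707], t=(-0.7808, -0.8704, -0.8442)
after S3 (essential): [0.4830 -0.4964 -0.1339; -0.1635 0.0300 -0.5591; 0.0729 0.0200 0.3954]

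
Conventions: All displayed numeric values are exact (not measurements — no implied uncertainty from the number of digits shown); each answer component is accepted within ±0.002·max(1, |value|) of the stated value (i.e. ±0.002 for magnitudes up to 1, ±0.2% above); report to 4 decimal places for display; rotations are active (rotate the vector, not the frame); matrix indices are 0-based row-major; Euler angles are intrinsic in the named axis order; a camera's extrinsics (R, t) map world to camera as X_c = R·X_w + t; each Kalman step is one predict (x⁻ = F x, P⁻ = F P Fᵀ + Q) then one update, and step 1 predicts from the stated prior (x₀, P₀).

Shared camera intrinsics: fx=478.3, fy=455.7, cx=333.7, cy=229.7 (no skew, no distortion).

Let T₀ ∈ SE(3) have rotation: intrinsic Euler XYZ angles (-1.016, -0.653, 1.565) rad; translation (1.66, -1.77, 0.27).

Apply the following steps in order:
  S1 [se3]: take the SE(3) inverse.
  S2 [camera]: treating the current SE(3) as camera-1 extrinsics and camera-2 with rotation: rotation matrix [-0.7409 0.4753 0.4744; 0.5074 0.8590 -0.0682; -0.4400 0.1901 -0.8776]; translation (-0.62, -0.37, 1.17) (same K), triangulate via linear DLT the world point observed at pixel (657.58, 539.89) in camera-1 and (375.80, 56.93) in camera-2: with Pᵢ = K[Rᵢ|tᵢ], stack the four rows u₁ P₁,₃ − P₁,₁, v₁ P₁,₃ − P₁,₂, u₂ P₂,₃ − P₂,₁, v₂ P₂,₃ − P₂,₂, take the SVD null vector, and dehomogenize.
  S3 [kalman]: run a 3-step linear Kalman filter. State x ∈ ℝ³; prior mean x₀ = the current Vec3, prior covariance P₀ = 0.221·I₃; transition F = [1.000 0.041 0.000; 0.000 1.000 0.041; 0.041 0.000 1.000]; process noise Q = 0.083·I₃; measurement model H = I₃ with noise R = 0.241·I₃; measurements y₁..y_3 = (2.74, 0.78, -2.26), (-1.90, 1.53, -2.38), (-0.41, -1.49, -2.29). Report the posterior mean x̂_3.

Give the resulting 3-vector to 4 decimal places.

result = (-0.4313, -0.2076, -2.1418)

after S1 (invert_se3): R=[0.0046 0.5298 -0.8481; -0.7943 -0.5134 -0.3250; -0.6076 0.6751 0.4184], t=(1.1590, 0.4975, 2.0906)
after S2 (triangulate): (-1.5509, 0.1491, -0.7875)
after S3 (kf_track): (-0.4313, -0.2076, -2.1418)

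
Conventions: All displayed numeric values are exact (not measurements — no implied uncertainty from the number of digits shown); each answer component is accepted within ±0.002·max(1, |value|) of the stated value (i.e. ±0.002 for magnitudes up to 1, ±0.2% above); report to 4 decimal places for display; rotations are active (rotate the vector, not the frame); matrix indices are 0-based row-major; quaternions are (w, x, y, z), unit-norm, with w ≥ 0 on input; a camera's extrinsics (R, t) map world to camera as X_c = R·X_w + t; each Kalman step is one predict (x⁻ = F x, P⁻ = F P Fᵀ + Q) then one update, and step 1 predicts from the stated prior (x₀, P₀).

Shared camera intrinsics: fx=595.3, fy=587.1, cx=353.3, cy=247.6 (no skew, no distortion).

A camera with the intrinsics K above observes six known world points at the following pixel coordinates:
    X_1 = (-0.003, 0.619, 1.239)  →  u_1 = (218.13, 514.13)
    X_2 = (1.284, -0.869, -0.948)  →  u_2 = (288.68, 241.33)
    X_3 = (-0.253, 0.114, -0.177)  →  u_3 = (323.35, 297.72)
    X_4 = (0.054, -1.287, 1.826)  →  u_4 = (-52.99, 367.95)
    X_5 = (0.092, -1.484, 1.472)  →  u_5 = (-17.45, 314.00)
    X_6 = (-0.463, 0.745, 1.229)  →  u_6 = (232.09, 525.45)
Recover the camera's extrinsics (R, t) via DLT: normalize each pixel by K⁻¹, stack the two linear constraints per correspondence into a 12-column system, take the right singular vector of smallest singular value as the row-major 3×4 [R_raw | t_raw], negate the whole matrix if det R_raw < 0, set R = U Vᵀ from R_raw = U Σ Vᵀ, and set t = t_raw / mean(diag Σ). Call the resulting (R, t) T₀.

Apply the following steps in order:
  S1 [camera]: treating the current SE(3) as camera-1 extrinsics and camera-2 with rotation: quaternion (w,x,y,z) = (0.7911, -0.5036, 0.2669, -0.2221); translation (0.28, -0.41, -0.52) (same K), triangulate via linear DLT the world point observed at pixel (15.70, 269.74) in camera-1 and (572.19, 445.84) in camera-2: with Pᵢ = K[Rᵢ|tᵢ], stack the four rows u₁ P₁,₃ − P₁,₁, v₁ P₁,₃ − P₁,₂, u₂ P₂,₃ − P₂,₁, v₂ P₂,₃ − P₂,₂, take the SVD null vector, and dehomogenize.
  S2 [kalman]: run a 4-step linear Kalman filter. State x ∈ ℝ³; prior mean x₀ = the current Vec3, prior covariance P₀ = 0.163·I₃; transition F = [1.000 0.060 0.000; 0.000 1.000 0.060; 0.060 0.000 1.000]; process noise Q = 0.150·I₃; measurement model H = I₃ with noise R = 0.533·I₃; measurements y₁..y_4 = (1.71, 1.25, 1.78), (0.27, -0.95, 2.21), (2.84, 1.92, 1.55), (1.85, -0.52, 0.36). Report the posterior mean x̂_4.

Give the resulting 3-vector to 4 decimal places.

source (pnp_recover): camera pose = R=[-0.1604 0.7266 -0.6680; 0.4514 0.6558 0.6050; 0.8778 -0.2046 -0.4332], t=(-0.4501, 0.5001, 4.3107)
after S1 (triangulate): (-0.7085, -1.1447, 1.1563)
after S2 (kf_track): (1.4972, 0.1999, 1.2002)

result = (1.4972, 0.1999, 1.2002)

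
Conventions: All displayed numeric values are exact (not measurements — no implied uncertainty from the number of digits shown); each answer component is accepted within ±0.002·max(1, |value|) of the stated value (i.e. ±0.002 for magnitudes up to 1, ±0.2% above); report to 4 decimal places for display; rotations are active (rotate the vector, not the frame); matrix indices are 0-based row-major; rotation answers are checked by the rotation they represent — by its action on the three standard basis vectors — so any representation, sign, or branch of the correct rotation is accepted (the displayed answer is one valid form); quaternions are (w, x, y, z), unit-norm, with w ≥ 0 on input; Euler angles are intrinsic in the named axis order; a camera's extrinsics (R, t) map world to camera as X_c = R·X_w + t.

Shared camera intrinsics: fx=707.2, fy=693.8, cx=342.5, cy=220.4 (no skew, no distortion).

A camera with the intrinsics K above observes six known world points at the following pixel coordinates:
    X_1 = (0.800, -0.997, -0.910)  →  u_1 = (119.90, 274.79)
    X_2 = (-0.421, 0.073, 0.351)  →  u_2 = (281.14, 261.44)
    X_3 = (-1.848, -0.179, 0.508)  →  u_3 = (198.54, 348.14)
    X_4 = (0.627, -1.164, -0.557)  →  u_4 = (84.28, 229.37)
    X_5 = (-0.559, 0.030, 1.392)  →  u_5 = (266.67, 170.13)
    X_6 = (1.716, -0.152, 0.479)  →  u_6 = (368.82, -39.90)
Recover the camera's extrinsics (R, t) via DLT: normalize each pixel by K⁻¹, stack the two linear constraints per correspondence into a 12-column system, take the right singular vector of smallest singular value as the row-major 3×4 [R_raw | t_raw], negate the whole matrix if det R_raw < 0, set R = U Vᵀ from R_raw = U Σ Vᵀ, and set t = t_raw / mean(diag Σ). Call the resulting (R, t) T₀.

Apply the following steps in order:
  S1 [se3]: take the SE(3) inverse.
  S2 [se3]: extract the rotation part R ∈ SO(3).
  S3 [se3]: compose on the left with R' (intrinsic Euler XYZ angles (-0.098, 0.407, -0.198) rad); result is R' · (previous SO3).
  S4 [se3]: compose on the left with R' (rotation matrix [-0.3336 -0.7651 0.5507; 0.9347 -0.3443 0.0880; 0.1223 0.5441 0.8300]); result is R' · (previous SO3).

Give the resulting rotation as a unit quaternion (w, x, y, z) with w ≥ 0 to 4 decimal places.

source (pnp_recover): camera pose = R=[0.3543 0.9309 -0.0883; -0.6548 0.1796 -0.7341; -0.6676 0.3179 0.6732], t=(-0.3000, 0.2500, 4.2098)
after S1 (invert_se3): R=[0.3543 -0.6548 -0.6676; 0.9309 0.1796 0.3179; -0.0883 -0.7341 0.6732], t=(3.0804, -1.1041, -2.6771)
after S2 (rot_of_se3): [0.3543 -0.6548 -0.6676; 0.9309 0.1796 0.3179; -0.0883 -0.7341 0.6732]
after S3 (compose_so3): [0.4523 -0.8477 -0.2771; 0.8105 0.2610 0.5243; -0.3722 -0.4618 0.8051]
after S4 (compose_so3): [-0.9760 -0.1712 0.1347; 0.1109 -0.9229 -0.3688; 0.1874 -0.3450 0.9197]

rotation (quat) = (0.0722, 0.0824, -0.1826, 0.9771)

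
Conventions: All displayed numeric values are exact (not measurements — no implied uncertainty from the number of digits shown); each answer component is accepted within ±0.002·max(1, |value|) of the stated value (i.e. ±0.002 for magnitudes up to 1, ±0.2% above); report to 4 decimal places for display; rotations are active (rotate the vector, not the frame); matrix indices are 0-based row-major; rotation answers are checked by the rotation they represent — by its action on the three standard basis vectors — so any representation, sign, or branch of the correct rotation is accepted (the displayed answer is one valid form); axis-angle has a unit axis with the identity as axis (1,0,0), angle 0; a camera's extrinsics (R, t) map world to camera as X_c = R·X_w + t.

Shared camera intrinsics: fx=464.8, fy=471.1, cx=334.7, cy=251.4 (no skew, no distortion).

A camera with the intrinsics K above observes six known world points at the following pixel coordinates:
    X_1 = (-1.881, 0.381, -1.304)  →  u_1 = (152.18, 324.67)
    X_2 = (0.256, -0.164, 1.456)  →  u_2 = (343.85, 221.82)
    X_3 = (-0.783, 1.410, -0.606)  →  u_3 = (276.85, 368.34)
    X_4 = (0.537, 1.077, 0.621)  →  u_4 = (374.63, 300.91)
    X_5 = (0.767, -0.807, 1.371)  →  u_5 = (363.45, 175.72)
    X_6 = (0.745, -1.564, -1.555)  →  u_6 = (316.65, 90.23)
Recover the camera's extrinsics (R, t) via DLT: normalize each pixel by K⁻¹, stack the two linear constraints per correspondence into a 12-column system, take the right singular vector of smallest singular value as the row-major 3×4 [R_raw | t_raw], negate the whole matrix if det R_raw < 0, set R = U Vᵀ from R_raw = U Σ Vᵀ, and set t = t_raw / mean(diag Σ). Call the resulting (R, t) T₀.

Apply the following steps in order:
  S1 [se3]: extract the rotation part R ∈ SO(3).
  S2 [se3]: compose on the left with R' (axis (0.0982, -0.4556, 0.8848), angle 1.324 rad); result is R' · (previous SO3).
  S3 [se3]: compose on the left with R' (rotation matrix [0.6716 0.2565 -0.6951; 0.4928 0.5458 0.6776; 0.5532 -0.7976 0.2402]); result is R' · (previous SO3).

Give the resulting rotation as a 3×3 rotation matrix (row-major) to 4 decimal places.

source (pnp_recover): camera pose = R=[0.9567 0.2490 0.1510; -0.2324 0.9653 -0.1190; -0.1754 0.0787 0.9813], t=(-0.2701, -0.1000, 6.4506)
after S1 (rot_of_se3): [0.9567 0.2490 0.1510; -0.2324 0.9653 -0.1190; -0.1754 0.0787 0.9813]
after S2 (compose_so3): [0.5139 -0.8278 -0.2250; 0.7653 0.5609 -0.3157; 0.3875 -0.0100 0.9218]
after S3 (compose_so3): [0.2721 -0.4052 -0.8728; 0.9336 -0.1086 0.3414; -0.2331 -0.9078 0.3487]

rotation (matrix) = ((0.2721, -0.4052, -0.8728), (0.9336, -0.1086, 0.3414), (-0.2331, -0.9078, 0.3487))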